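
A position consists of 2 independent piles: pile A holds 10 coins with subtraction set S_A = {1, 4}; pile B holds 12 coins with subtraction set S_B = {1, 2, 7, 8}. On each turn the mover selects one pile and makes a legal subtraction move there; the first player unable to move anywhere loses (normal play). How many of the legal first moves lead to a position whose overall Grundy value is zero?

Pile A, S = {1, 4}:
n :  0  1  2  3  4  5  6  7  8  9 10
G :  0  1  0  1  2  0  1  0  1  2  0
G_A(10) = 0.
Pile B, S = {1, 2, 7, 8}:
G(0) = 0
G(1) = mex{0} = 1
G(2) = mex{1,0} = 2
G(3) = mex{2,1} = 0
G(4) = mex{0,2} = 1
G(5) = mex{1,0} = 2
G(6) = mex{2,1} = 0
G(7) = mex{0,2,0} = 1
G(8) = mex{1,0,1,0} = 2
G(9) = mex{2,1,2,1} = 0
G(10) = mex{0,2,0,2} = 1
G(11) = mex{1,0,1,0} = 2
G(12) = mex{2,1,2,1} = 0
G_B(12) = 0.
Combined Grundy value = 0 ⊕ 0 = 0.
A winning move leaves total XOR = 0, i.e. changes one component's Grundy value g to g ⊕ X where X is the current total.
Pile A: target g' = 0⊕0 = 0, but every legal move changes the Grundy value (mex property), so 0 moves.
Pile B: target g' = 0⊕0 = 0, but every legal move changes the Grundy value (mex property), so 0 moves.

0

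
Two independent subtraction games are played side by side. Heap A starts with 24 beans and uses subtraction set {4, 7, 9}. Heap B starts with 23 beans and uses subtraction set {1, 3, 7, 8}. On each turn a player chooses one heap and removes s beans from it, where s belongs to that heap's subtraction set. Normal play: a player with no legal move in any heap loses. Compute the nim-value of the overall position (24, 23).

Heap A, S = {4, 7, 9}:
n :  0  1  2  3  4  5  6  7  8  9 10 11 12 13 14 15 16 17 18 19 20 21 22 23 24
G :  0  0  0  0  1  1  1  1  2  2  2  2  3  0  0  0  0  1  1  1  1  2  2  2  2
G_A(24) = 2.
Heap B, S = {1, 3, 7, 8}:
G(0) = 0
G(1) = mex{0} = 1
G(2) = mex{1} = 0
G(3) = mex{0,0} = 1
G(4) = mex{1,1} = 0
G(5) = mex{0,0} = 1
G(6) = mex{1,1} = 0
G(7) = mex{0,0,0} = 1
G(8) = mex{1,1,1,0} = 2
G(9) = mex{2,0,0,1} = 3
G(10) = mex{3,1,1,0} = 2
G(11) = mex{2,2,0,1} = 3
G(12) = mex{3,3,1,0} = 2
G(13) = mex{2,2,0,1} = 3
G(14) = mex{3,3,1,0} = 2
G(15) = mex{2,2,2,1} = 0
G(16) = mex{0,3,3,2} = 1
G(17) = mex{1,2,2,3} = 0
G(18) = mex{0,0,3,2} = 1
G(19) = mex{1,1,2,3} = 0
G(20) = mex{0,0,3,2} = 1
G(21) = mex{1,1,2,3} = 0
G(22) = mex{0,0,0,2} = 1
G(23) = mex{1,1,1,0} = 2
G_B(23) = 2.
Combined Grundy value = 2 ⊕ 2 = 0.

0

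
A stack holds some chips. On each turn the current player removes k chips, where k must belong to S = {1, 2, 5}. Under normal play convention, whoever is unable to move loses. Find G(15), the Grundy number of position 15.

0

G(0) = 0
G(1) = mex{0} = 1
G(2) = mex{1,0} = 2
G(3) = mex{2,1} = 0
G(4) = mex{0,2} = 1
G(5) = mex{1,0,0} = 2
G(6) = mex{2,1,1} = 0
G(7) = mex{0,2,2} = 1
G(8) = mex{1,0,0} = 2
G(9) = mex{2,1,1} = 0
G(10) = mex{0,2,2} = 1
G(11) = mex{1,0,0} = 2
G(12) = mex{2,1,1} = 0
G(13) = mex{0,2,2} = 1
G(14) = mex{1,0,0} = 2
G(15) = mex{2,1,1} = 0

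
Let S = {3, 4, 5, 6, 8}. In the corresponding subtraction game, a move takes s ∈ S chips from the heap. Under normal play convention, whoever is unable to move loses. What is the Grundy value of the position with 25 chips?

G(0) = 0
G(1) = mex{} = 0
G(2) = mex{} = 0
G(3) = mex{0} = 1
G(4) = mex{0,0} = 1
G(5) = mex{0,0,0} = 1
G(6) = mex{1,0,0,0} = 2
G(7) = mex{1,1,0,0} = 2
G(8) = mex{1,1,1,0,0} = 2
G(9) = mex{2,1,1,1,0} = 3
G(10) = mex{2,2,1,1,0} = 3
G(11) = mex{2,2,2,1,1} = 0
G(12) = mex{3,2,2,2,1} = 0
G(13) = mex{3,3,2,2,1} = 0
G(14) = mex{0,3,3,2,2} = 1
G(15) = mex{0,0,3,3,2} = 1
G(16) = mex{0,0,0,3,2} = 1
G(17) = mex{1,0,0,0,3} = 2
G(18) = mex{1,1,0,0,3} = 2
G(19) = mex{1,1,1,0,0} = 2
G(20) = mex{2,1,1,1,0} = 3
G(21) = mex{2,2,1,1,0} = 3
G(22) = mex{2,2,2,1,1} = 0
G(23) = mex{3,2,2,2,1} = 0
G(24) = mex{3,3,2,2,1} = 0
G(25) = mex{0,3,3,2,2} = 1

1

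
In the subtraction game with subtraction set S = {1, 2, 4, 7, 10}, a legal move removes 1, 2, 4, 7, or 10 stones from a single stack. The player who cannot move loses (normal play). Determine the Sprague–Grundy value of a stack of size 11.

2

n :  0  1  2  3  4  5  6  7  8  9 10 11
G :  0  1  2  0  1  2  0  1  2  0  1  2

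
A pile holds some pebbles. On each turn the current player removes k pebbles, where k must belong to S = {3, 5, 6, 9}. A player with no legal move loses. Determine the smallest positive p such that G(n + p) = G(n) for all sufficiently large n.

G(0) = 0
G(1) = mex{} = 0
G(2) = mex{} = 0
G(3) = mex{0} = 1
G(4) = mex{0} = 1
G(5) = mex{0,0} = 1
G(6) = mex{1,0,0} = 2
G(7) = mex{1,0,0} = 2
G(8) = mex{1,1,0} = 2
G(9) = mex{2,1,1,0} = 3
G(10) = mex{2,1,1,0} = 3
G(11) = mex{2,2,1,0} = 3
G(12) = mex{3,2,2,1} = 0
G(13) = mex{3,2,2,1} = 0
G(14) = mex{3,3,2,1} = 0
G(15) = mex{0,3,3,2} = 1
G(16) = mex{0,3,3,2} = 1
G(17) = mex{0,0,3,2} = 1
G(18) = mex{1,0,0,3} = 2
G(19) = mex{1,0,0,3} = 2
G(20) = mex{1,1,0,3} = 2
G(21) = mex{2,1,1,0} = 3
G(22) = mex{2,1,1,0} = 3
G(23) = mex{2,2,1,0} = 3
G(24) = mex{3,2,2,1} = 0
G(25) = mex{3,2,2,1} = 0
G(n+12) = G(n) holds for n = 0,…,8 (a full window of length max(S) = 9), so the sequence is purely periodic with period 12.

12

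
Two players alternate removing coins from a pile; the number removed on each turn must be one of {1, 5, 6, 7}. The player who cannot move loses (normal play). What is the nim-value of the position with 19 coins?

3

G(0) = 0
G(1) = mex{0} = 1
G(2) = mex{1} = 0
G(3) = mex{0} = 1
G(4) = mex{1} = 0
G(5) = mex{0,0} = 1
G(6) = mex{1,1,0} = 2
G(7) = mex{2,0,1,0} = 3
G(8) = mex{3,1,0,1} = 2
G(9) = mex{2,0,1,0} = 3
G(10) = mex{3,1,0,1} = 2
G(11) = mex{2,2,1,0} = 3
G(12) = mex{3,3,2,1} = 0
G(13) = mex{0,2,3,2} = 1
G(14) = mex{1,3,2,3} = 0
G(15) = mex{0,2,3,2} = 1
G(16) = mex{1,3,2,3} = 0
G(17) = mex{0,0,3,2} = 1
G(18) = mex{1,1,0,3} = 2
G(19) = mex{2,0,1,0} = 3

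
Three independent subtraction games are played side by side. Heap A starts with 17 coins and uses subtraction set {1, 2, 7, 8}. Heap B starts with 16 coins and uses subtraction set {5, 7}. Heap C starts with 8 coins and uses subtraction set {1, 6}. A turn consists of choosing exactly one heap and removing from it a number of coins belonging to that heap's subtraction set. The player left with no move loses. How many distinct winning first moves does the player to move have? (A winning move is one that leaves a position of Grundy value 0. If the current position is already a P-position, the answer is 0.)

2

Heap A, S = {1, 2, 7, 8}:
n :  0  1  2  3  4  5  6  7  8  9 10 11 12 13 14 15 16 17
G :  0  1  2  0  1  2  0  1  2  0  1  2  0  1  2  0  1  2
G_A(17) = 2.
Heap B, S = {5, 7}:
G(0) = 0
G(1) = mex{} = 0
G(2) = mex{} = 0
G(3) = mex{} = 0
G(4) = mex{} = 0
G(5) = mex{0} = 1
G(6) = mex{0} = 1
G(7) = mex{0,0} = 1
G(8) = mex{0,0} = 1
G(9) = mex{0,0} = 1
G(10) = mex{1,0} = 2
G(11) = mex{1,0} = 2
G(12) = mex{1,1} = 0
G(13) = mex{1,1} = 0
G(14) = mex{1,1} = 0
G(15) = mex{2,1} = 0
G(16) = mex{2,1} = 0
G_B(16) = 0.
Heap C, S = {1, 6}:
n : 0 1 2 3 4 5 6 7 8
G : 0 1 0 1 0 1 2 0 1
G_C(8) = 1.
Combined Grundy value = 2 ⊕ 0 ⊕ 1 = 3.
A winning move leaves total XOR = 0, i.e. changes one component's Grundy value g to g ⊕ X where X is the current total.
Heap A: need g' = 2⊕3 = 1. Options: 17−1→G=1, 17−2→G=0, 17−7→G=1, 17−8→G=0. Hits: 2.
Heap B: need g' = 0⊕3 = 3. Options: 16−5→G=2, 16−7→G=1. Hits: 0.
Heap C: need g' = 1⊕3 = 2. Options: 8−1→G=0, 8−6→G=0. Hits: 0.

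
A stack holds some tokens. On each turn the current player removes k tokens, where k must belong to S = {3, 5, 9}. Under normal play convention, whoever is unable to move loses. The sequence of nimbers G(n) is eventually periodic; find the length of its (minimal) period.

n :  0  1  2  3  4  5  6  7  8  9 10 11 12 13 14 15 16 17 18 19 20 21 22 23 24 25 26
G :  0  0  0  1  1  1  2  2  0  3  3  1  0  2  0  1  0  1  0  1  0  1  0  1  0  1  0
From n = 14 onward G(n+2) = G(n); since this holds over max(S) = 9 consecutive positions the period is 2 (pre-period 14).

2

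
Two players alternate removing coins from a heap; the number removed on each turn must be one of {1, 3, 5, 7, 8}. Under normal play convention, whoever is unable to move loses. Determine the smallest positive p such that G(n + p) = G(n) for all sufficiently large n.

15

n :  0  1  2  3  4  5  6  7  8  9 10 11 12 13 14 15 16 17 18 19 20 21 22 23 24 25 26 27 28 29 30 31
G :  0  1  0  1  0  1  0  1  2  3  2  3  2  3  2  0  1  0  1  0  1  0  1  2  3  2  3  2  3  2  0  1
G(n+15) = G(n) holds for n = 0,…,7 (a full window of length max(S) = 8), so the sequence is purely periodic with period 15.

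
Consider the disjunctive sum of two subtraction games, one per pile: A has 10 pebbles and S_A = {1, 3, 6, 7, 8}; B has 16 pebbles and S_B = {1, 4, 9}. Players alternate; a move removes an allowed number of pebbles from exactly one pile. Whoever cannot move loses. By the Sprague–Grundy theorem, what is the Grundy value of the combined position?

3

Pile A, S = {1, 3, 6, 7, 8}:
n :  0  1  2  3  4  5  6  7  8  9 10
G :  0  1  0  1  0  1  2  3  2  3  2
G_A(10) = 2.
Pile B, S = {1, 4, 9}:
n :  0  1  2  3  4  5  6  7  8  9 10 11 12 13 14 15 16
G :  0  1  0  1  2  0  1  0  1  2  0  1  0  1  2  0  1
G_B(16) = 1.
Combined Grundy value = 2 ⊕ 1 = 3.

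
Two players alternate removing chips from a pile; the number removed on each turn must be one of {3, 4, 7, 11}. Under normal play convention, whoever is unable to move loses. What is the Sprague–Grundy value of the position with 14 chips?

n :  0  1  2  3  4  5  6  7  8  9 10 11 12 13 14
G :  0  0  0  1  1  1  2  2  2  3  0  3  4  1  4

4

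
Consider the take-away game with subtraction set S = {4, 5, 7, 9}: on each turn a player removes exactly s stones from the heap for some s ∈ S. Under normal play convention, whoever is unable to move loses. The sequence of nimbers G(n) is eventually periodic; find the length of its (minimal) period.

G(0) = 0
G(1) = mex{} = 0
G(2) = mex{} = 0
G(3) = mex{} = 0
G(4) = mex{0} = 1
G(5) = mex{0,0} = 1
G(6) = mex{0,0} = 1
G(7) = mex{0,0,0} = 1
G(8) = mex{1,0,0} = 2
G(9) = mex{1,1,0,0} = 2
G(10) = mex{1,1,0,0} = 2
G(11) = mex{1,1,1,0} = 2
G(12) = mex{2,1,1,0} = 3
G(13) = mex{2,2,1,1} = 0
G(14) = mex{2,2,1,1} = 0
G(15) = mex{2,2,2,1} = 0
G(16) = mex{3,2,2,1} = 0
G(17) = mex{0,3,2,2} = 1
G(18) = mex{0,0,2,2} = 1
G(19) = mex{0,0,3,2} = 1
G(20) = mex{0,0,0,2} = 1
G(21) = mex{1,0,0,3} = 2
G(22) = mex{1,1,0,0} = 2
G(23) = mex{1,1,0,0} = 2
G(24) = mex{1,1,1,0} = 2
G(25) = mex{2,1,1,0} = 3
G(26) = mex{2,2,1,1} = 0
G(27) = mex{2,2,1,1} = 0
G(n+13) = G(n) holds for n = 0,…,8 (a full window of length max(S) = 9), so the sequence is purely periodic with period 13.

13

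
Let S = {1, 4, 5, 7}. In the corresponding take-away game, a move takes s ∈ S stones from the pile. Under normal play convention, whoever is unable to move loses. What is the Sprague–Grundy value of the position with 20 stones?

2

n :  0  1  2  3  4  5  6  7  8  9 10 11 12 13 14 15 16 17 18 19 20
G :  0  1  0  1  2  3  2  3  0  1  0  1  2  3  2  3  0  1  0  1  2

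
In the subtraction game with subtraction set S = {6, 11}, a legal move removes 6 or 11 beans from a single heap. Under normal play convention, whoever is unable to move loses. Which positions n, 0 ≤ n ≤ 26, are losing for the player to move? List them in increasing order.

G(0) = 0
G(1) = mex{} = 0
G(2) = mex{} = 0
G(3) = mex{} = 0
G(4) = mex{} = 0
G(5) = mex{} = 0
G(6) = mex{0} = 1
G(7) = mex{0} = 1
G(8) = mex{0} = 1
G(9) = mex{0} = 1
G(10) = mex{0} = 1
G(11) = mex{0,0} = 1
G(12) = mex{1,0} = 2
G(13) = mex{1,0} = 2
G(14) = mex{1,0} = 2
G(15) = mex{1,0} = 2
G(16) = mex{1,0} = 2
G(17) = mex{1,1} = 0
G(18) = mex{2,1} = 0
G(19) = mex{2,1} = 0
G(20) = mex{2,1} = 0
G(21) = mex{2,1} = 0
G(22) = mex{2,1} = 0
G(23) = mex{0,2} = 1
G(24) = mex{0,2} = 1
G(25) = mex{0,2} = 1
G(26) = mex{0,2} = 1
P-positions are exactly the n with G(n) = 0.

0, 1, 2, 3, 4, 5, 17, 18, 19, 20, 21, 22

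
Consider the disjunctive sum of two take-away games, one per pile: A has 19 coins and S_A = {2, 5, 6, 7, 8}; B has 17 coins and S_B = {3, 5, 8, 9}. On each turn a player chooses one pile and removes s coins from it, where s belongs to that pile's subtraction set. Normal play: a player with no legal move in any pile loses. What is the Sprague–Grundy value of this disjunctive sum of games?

Pile A, S = {2, 5, 6, 7, 8}:
n :  0  1  2  3  4  5  6  7  8  9 10 11 12 13 14 15 16 17 18 19
G :  0  0  1  1  0  2  1  3  2  2  3  3  4  0  0  1  1  0  2  1
G_A(19) = 1.
Pile B, S = {3, 5, 8, 9}:
G(0) = 0
G(1) = mex{} = 0
G(2) = mex{} = 0
G(3) = mex{0} = 1
G(4) = mex{0} = 1
G(5) = mex{0,0} = 1
G(6) = mex{1,0} = 2
G(7) = mex{1,0} = 2
G(8) = mex{1,1,0} = 2
G(9) = mex{2,1,0,0} = 3
G(10) = mex{2,1,0,0} = 3
G(11) = mex{2,2,1,0} = 3
G(12) = mex{3,2,1,1} = 0
G(13) = mex{3,2,1,1} = 0
G(14) = mex{3,3,2,1} = 0
G(15) = mex{0,3,2,2} = 1
G(16) = mex{0,3,2,2} = 1
G(17) = mex{0,0,3,2} = 1
G_B(17) = 1.
Combined Grundy value = 1 ⊕ 1 = 0.

0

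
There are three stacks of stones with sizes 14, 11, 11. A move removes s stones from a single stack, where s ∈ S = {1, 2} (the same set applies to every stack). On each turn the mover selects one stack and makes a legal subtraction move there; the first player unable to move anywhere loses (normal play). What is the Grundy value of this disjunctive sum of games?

All stacks use S = {1, 2}:
G(0) = 0
G(1) = mex{0} = 1
G(2) = mex{1,0} = 2
G(3) = mex{2,1} = 0
G(4) = mex{0,2} = 1
G(5) = mex{1,0} = 2
G(6) = mex{2,1} = 0
G(7) = mex{0,2} = 1
G(8) = mex{1,0} = 2
G(9) = mex{2,1} = 0
G(10) = mex{0,2} = 1
G(11) = mex{1,0} = 2
G(12) = mex{2,1} = 0
G(13) = mex{0,2} = 1
G(14) = mex{1,0} = 2
Stack A: G(14) = 2.
Stack B: G(11) = 2.
Stack C: G(11) = 2.
Combined Grundy value = 2 ⊕ 2 ⊕ 2 = 2.

2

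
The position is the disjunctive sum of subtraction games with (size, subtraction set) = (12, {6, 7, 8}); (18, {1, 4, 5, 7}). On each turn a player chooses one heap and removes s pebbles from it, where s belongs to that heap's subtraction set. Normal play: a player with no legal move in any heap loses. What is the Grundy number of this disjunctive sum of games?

Heap A, S = {6, 7, 8}:
G(0) = 0
G(1) = mex{} = 0
G(2) = mex{} = 0
G(3) = mex{} = 0
G(4) = mex{} = 0
G(5) = mex{} = 0
G(6) = mex{0} = 1
G(7) = mex{0,0} = 1
G(8) = mex{0,0,0} = 1
G(9) = mex{0,0,0} = 1
G(10) = mex{0,0,0} = 1
G(11) = mex{0,0,0} = 1
G(12) = mex{1,0,0} = 2
G_A(12) = 2.
Heap B, S = {1, 4, 5, 7}:
n :  0  1  2  3  4  5  6  7  8  9 10 11 12 13 14 15 16 17 18
G :  0  1  0  1  2  3  2  3  0  1  0  1  2  3  2  3  0  1  0
G_B(18) = 0.
Combined Grundy value = 2 ⊕ 0 = 2.

2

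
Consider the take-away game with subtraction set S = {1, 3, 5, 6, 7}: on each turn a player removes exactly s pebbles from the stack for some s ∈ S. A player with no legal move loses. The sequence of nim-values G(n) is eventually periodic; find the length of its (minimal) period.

G(0) = 0
G(1) = mex{0} = 1
G(2) = mex{1} = 0
G(3) = mex{0,0} = 1
G(4) = mex{1,1} = 0
G(5) = mex{0,0,0} = 1
G(6) = mex{1,1,1,0} = 2
G(7) = mex{2,0,0,1,0} = 3
G(8) = mex{3,1,1,0,1} = 2
G(9) = mex{2,2,0,1,0} = 3
G(10) = mex{3,3,1,0,1} = 2
G(11) = mex{2,2,2,1,0} = 3
G(12) = mex{3,3,3,2,1} = 0
G(13) = mex{0,2,2,3,2} = 1
G(14) = mex{1,3,3,2,3} = 0
G(15) = mex{0,0,2,3,2} = 1
G(16) = mex{1,1,3,2,3} = 0
G(17) = mex{0,0,0,3,2} = 1
G(18) = mex{1,1,1,0,3} = 2
G(19) = mex{2,0,0,1,0} = 3
G(20) = mex{3,1,1,0,1} = 2
G(21) = mex{2,2,0,1,0} = 3
G(22) = mex{3,3,1,0,1} = 2
G(23) = mex{2,2,2,1,0} = 3
G(24) = mex{3,3,3,2,1} = 0
G(25) = mex{0,2,2,3,2} = 1
G(n+12) = G(n) holds for n = 0,…,6 (a full window of length max(S) = 7), so the sequence is purely periodic with period 12.

12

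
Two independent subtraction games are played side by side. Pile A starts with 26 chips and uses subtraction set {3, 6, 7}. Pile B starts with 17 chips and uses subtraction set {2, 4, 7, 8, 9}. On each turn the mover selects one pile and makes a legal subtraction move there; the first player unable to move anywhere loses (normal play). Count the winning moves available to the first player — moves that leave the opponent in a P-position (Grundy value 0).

Pile A, S = {3, 6, 7}:
n :  0  1  2  3  4  5  6  7  8  9 10 11 12 13 14 15 16 17 18 19 20 21 22 23 24 25 26
G :  0  0  0  1  1  1  2  2  2  3  0  0  0  1  1  1  2  2  2  3  0  0  0  1  1  1  2
G_A(26) = 2.
Pile B, S = {2, 4, 7, 8, 9}:
G(0) = 0
G(1) = mex{} = 0
G(2) = mex{0} = 1
G(3) = mex{0} = 1
G(4) = mex{1,0} = 2
G(5) = mex{1,0} = 2
G(6) = mex{2,1} = 0
G(7) = mex{2,1,0} = 3
G(8) = mex{0,2,0,0} = 1
G(9) = mex{3,2,1,0,0} = 4
G(10) = mex{1,0,1,1,0} = 2
G(11) = mex{4,3,2,1,1} = 0
G(12) = mex{2,1,2,2,1} = 0
G(13) = mex{0,4,0,2,2} = 1
G(14) = mex{0,2,3,0,2} = 1
G(15) = mex{1,0,1,3,0} = 2
G(16) = mex{1,0,4,1,3} = 2
G(17) = mex{2,1,2,4,1} = 0
G_B(17) = 0.
Combined Grundy value = 2 ⊕ 0 = 2.
A winning move leaves total XOR = 0, i.e. changes one component's Grundy value g to g ⊕ X where X is the current total.
Pile A: need g' = 2⊕2 = 0. Options: 26−3→G=1, 26−6→G=0, 26−7→G=3. Hits: 1.
Pile B: need g' = 0⊕2 = 2. Options: 17−2→G=2, 17−4→G=1, 17−7→G=2, 17−8→G=4, 17−9→G=1. Hits: 2.

3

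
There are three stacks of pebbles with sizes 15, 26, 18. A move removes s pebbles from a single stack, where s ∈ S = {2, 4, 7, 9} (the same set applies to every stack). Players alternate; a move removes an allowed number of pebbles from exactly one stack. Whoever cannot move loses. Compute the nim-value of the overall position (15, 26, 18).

All stacks use S = {2, 4, 7, 9}:
n :  0  1  2  3  4  5  6  7  8  9 10 11 12 13 14 15 16 17 18 19 20 21 22 23 24 25 26
G :  0  0  1  1  2  2  0  3  1  4  2  0  0  1  1  2  2  0  3  1  4  2  0  0  1  1  2
Stack A: G(15) = 2.
Stack B: G(26) = 2.
Stack C: G(18) = 3.
Combined Grundy value = 2 ⊕ 2 ⊕ 3 = 3.

3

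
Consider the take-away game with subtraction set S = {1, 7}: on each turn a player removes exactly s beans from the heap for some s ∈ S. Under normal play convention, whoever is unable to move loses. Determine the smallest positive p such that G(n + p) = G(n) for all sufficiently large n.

2

n :  0  1  2  3  4  5  6  7  8  9 10 11 12 13 14
G :  0  1  0  1  0  1  0  1  0  1  0  1  0  1  0
G(n+2) = G(n) holds for n = 0,…,6 (a full window of length max(S) = 7), so the sequence is purely periodic with period 2.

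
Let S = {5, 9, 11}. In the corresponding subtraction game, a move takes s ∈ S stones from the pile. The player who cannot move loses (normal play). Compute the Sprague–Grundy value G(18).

0

G(0) = 0
G(1) = mex{} = 0
G(2) = mex{} = 0
G(3) = mex{} = 0
G(4) = mex{} = 0
G(5) = mex{0} = 1
G(6) = mex{0} = 1
G(7) = mex{0} = 1
G(8) = mex{0} = 1
G(9) = mex{0,0} = 1
G(10) = mex{1,0} = 2
G(11) = mex{1,0,0} = 2
G(12) = mex{1,0,0} = 2
G(13) = mex{1,0,0} = 2
G(14) = mex{1,1,0} = 2
G(15) = mex{2,1,0} = 3
G(16) = mex{2,1,1} = 0
G(17) = mex{2,1,1} = 0
G(18) = mex{2,1,1} = 0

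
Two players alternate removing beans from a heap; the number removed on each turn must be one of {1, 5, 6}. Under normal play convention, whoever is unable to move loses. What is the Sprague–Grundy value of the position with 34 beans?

G(0) = 0
G(1) = mex{0} = 1
G(2) = mex{1} = 0
G(3) = mex{0} = 1
G(4) = mex{1} = 0
G(5) = mex{0,0} = 1
G(6) = mex{1,1,0} = 2
G(7) = mex{2,0,1} = 3
G(8) = mex{3,1,0} = 2
G(9) = mex{2,0,1} = 3
G(10) = mex{3,1,0} = 2
G(11) = mex{2,2,1} = 0
G(12) = mex{0,3,2} = 1
G(13) = mex{1,2,3} = 0
G(14) = mex{0,3,2} = 1
G(15) = mex{1,2,3} = 0
G(16) = mex{0,0,2} = 1
G(17) = mex{1,1,0} = 2
G(18) = mex{2,0,1} = 3
G(19) = mex{3,1,0} = 2
G(20) = mex{2,0,1} = 3
G(21) = mex{3,1,0} = 2
G(22) = mex{2,2,1} = 0
G(23) = mex{0,3,2} = 1
G(24) = mex{1,2,3} = 0
G(25) = mex{0,3,2} = 1
G(26) = mex{1,2,3} = 0
G(27) = mex{0,0,2} = 1
G(28) = mex{1,1,0} = 2
G(29) = mex{2,0,1} = 3
G(30) = mex{3,1,0} = 2
G(31) = mex{2,0,1} = 3
G(32) = mex{3,1,0} = 2
G(33) = mex{2,2,1} = 0
G(34) = mex{0,3,2} = 1

1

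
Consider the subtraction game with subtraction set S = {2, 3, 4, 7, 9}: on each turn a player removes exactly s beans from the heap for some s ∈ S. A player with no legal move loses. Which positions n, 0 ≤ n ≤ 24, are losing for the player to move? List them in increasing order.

0, 1, 6, 11, 12, 17, 22, 23

G(0) = 0
G(1) = mex{} = 0
G(2) = mex{0} = 1
G(3) = mex{0,0} = 1
G(4) = mex{1,0,0} = 2
G(5) = mex{1,1,0} = 2
G(6) = mex{2,1,1} = 0
G(7) = mex{2,2,1,0} = 3
G(8) = mex{0,2,2,0} = 1
G(9) = mex{3,0,2,1,0} = 4
G(10) = mex{1,3,0,1,0} = 2
G(11) = mex{4,1,3,2,1} = 0
G(12) = mex{2,4,1,2,1} = 0
G(13) = mex{0,2,4,0,2} = 1
G(14) = mex{0,0,2,3,2} = 1
G(15) = mex{1,0,0,1,0} = 2
G(16) = mex{1,1,0,4,3} = 2
G(17) = mex{2,1,1,2,1} = 0
G(18) = mex{2,2,1,0,4} = 3
G(19) = mex{0,2,2,0,2} = 1
G(20) = mex{3,0,2,1,0} = 4
G(21) = mex{1,3,0,1,0} = 2
G(22) = mex{4,1,3,2,1} = 0
G(23) = mex{2,4,1,2,1} = 0
G(24) = mex{0,2,4,0,2} = 1
P-positions are exactly the n with G(n) = 0.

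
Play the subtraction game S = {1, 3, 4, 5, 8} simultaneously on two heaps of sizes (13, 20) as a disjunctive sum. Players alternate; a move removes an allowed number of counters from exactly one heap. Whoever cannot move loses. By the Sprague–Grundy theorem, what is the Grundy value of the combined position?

2

All heaps use S = {1, 3, 4, 5, 8}:
n :  0  1  2  3  4  5  6  7  8  9 10 11 12 13 14 15 16 17 18 19 20
G :  0  1  0  1  2  3  2  3  4  0  1  0  1  2  3  2  3  4  0  1  0
Heap A: G(13) = 2.
Heap B: G(20) = 0.
Combined Grundy value = 2 ⊕ 0 = 2.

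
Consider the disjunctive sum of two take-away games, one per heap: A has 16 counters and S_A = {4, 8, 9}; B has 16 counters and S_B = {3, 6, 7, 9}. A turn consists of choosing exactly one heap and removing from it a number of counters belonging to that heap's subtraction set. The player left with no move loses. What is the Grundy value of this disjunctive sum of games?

1

Heap A, S = {4, 8, 9}:
n :  0  1  2  3  4  5  6  7  8  9 10 11 12 13 14 15 16
G :  0  0  0  0  1  1  1  1  2  2  2  2  3  0  0  0  0
G_A(16) = 0.
Heap B, S = {3, 6, 7, 9}:
n :  0  1  2  3  4  5  6  7  8  9 10 11 12 13 14 15 16
G :  0  0  0  1  1  1  2  2  2  3  3  3  0  0  0  1  1
G_B(16) = 1.
Combined Grundy value = 0 ⊕ 1 = 1.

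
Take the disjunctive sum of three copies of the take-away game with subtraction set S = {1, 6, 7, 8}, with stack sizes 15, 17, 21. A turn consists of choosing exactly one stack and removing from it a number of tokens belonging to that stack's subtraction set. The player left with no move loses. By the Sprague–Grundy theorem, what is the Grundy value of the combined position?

All stacks use S = {1, 6, 7, 8}:
G(0) = 0
G(1) = mex{0} = 1
G(2) = mex{1} = 0
G(3) = mex{0} = 1
G(4) = mex{1} = 0
G(5) = mex{0} = 1
G(6) = mex{1,0} = 2
G(7) = mex{2,1,0} = 3
G(8) = mex{3,0,1,0} = 2
G(9) = mex{2,1,0,1} = 3
G(10) = mex{3,0,1,0} = 2
G(11) = mex{2,1,0,1} = 3
G(12) = mex{3,2,1,0} = 4
G(13) = mex{4,3,2,1} = 0
G(14) = mex{0,2,3,2} = 1
G(15) = mex{1,3,2,3} = 0
G(16) = mex{0,2,3,2} = 1
G(17) = mex{1,3,2,3} = 0
G(18) = mex{0,4,3,2} = 1
G(19) = mex{1,0,4,3} = 2
G(20) = mex{2,1,0,4} = 3
G(21) = mex{3,0,1,0} = 2
Stack A: G(15) = 0.
Stack B: G(17) = 0.
Stack C: G(21) = 2.
Combined Grundy value = 0 ⊕ 0 ⊕ 2 = 2.

2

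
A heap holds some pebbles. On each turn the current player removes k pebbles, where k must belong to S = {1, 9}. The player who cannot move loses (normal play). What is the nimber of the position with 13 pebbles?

n :  0  1  2  3  4  5  6  7  8  9 10 11 12 13
G :  0  1  0  1  0  1  0  1  0  1  0  1  0  1

1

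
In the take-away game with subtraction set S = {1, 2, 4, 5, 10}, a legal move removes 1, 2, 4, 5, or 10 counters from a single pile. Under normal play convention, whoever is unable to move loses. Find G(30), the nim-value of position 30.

n :  0  1  2  3  4  5  6  7  8  9 10 11 12 13 14 15 16 17 18 19 20 21 22 23 24 25 26 27 28 29 30
G :  0  1  2  0  1  2  0  1  2  0  1  2  0  1  2  0  1  2  0  1  2  0  1  2  0  1  2  0  1  2  0

0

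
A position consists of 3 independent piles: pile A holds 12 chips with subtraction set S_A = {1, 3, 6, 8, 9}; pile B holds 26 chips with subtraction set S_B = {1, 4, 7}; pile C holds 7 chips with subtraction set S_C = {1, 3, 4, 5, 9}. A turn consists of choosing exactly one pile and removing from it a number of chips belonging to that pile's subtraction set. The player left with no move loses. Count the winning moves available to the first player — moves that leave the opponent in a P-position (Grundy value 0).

Pile A, S = {1, 3, 6, 8, 9}:
G(0) = 0
G(1) = mex{0} = 1
G(2) = mex{1} = 0
G(3) = mex{0,0} = 1
G(4) = mex{1,1} = 0
G(5) = mex{0,0} = 1
G(6) = mex{1,1,0} = 2
G(7) = mex{2,0,1} = 3
G(8) = mex{3,1,0,0} = 2
G(9) = mex{2,2,1,1,0} = 3
G(10) = mex{3,3,0,0,1} = 2
G(11) = mex{2,2,1,1,0} = 3
G(12) = mex{3,3,2,0,1} = 4
G_A(12) = 4.
Pile B, S = {1, 4, 7}:
G(0) = 0
G(1) = mex{0} = 1
G(2) = mex{1} = 0
G(3) = mex{0} = 1
G(4) = mex{1,0} = 2
G(5) = mex{2,1} = 0
G(6) = mex{0,0} = 1
G(7) = mex{1,1,0} = 2
G(8) = mex{2,2,1} = 0
G(9) = mex{0,0,0} = 1
G(10) = mex{1,1,1} = 0
G(11) = mex{0,2,2} = 1
G(12) = mex{1,0,0} = 2
G(13) = mex{2,1,1} = 0
G(14) = mex{0,0,2} = 1
G(15) = mex{1,1,0} = 2
G(16) = mex{2,2,1} = 0
G(17) = mex{0,0,0} = 1
G(18) = mex{1,1,1} = 0
G(19) = mex{0,2,2} = 1
G(20) = mex{1,0,0} = 2
G(21) = mex{2,1,1} = 0
G(22) = mex{0,0,2} = 1
G(23) = mex{1,1,0} = 2
G(24) = mex{2,2,1} = 0
G(25) = mex{0,0,0} = 1
G(26) = mex{1,1,1} = 0
G_B(26) = 0.
Pile C, S = {1, 3, 4, 5, 9}:
G(0) = 0
G(1) = mex{0} = 1
G(2) = mex{1} = 0
G(3) = mex{0,0} = 1
G(4) = mex{1,1,0} = 2
G(5) = mex{2,0,1,0} = 3
G(6) = mex{3,1,0,1} = 2
G(7) = mex{2,2,1,0} = 3
G_C(7) = 3.
Combined Grundy value = 4 ⊕ 0 ⊕ 3 = 7.
A winning move leaves total XOR = 0, i.e. changes one component's Grundy value g to g ⊕ X where X is the current total.
Pile A: need g' = 4⊕7 = 3. Options: 12−1→G=3, 12−3→G=3, 12−6→G=2, 12−8→G=0, 12−9→G=1. Hits: 2.
Pile B: need g' = 0⊕7 = 7. Options: 26−1→G=1, 26−4→G=1, 26−7→G=1. Hits: 0.
Pile C: need g' = 3⊕7 = 4. Options: 7−1→G=2, 7−3→G=2, 7−4→G=1, 7−5→G=0. Hits: 0.

2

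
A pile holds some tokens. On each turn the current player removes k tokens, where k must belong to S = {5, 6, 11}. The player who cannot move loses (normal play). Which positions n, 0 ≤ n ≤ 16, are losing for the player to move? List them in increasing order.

0, 1, 2, 3, 4, 16

n :  0  1  2  3  4  5  6  7  8  9 10 11 12 13 14 15 16
G :  0  0  0  0  0  1  1  1  1  1  2  2  2  2  2  3  0
P-positions are exactly the n with G(n) = 0.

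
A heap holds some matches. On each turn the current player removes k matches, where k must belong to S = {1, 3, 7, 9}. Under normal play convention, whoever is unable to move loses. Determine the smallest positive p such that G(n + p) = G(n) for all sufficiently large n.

2

n :  0  1  2  3  4  5  6  7  8  9 10 11 12 13 14
G :  0  1  0  1  0  1  0  1  0  1  0  1  0  1  0
G(n+2) = G(n) holds for n = 0,…,8 (a full window of length max(S) = 9), so the sequence is purely periodic with period 2.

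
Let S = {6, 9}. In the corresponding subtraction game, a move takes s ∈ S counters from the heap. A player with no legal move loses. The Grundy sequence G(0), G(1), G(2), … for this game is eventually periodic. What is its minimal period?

n :  0  1  2  3  4  5  6  7  8  9 10 11 12 13 14 15 16 17 18 19 20 21 22 23 24 25 26 27 28 29 30 31
G :  0  0  0  0  0  0  1  1  1  1  1  1  2  2  2  0  0  0  0  0  0  1  1  1  1  1  1  2  2  2  0  0
G(n+15) = G(n) holds for n = 0,…,8 (a full window of length max(S) = 9), so the sequence is purely periodic with period 15.

15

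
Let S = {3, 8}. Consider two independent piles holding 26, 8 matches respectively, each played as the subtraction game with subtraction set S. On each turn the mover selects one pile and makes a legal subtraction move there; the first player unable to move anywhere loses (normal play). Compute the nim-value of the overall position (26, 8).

3

All piles use S = {3, 8}:
G(0) = 0
G(1) = mex{} = 0
G(2) = mex{} = 0
G(3) = mex{0} = 1
G(4) = mex{0} = 1
G(5) = mex{0} = 1
G(6) = mex{1} = 0
G(7) = mex{1} = 0
G(8) = mex{1,0} = 2
G(9) = mex{0,0} = 1
G(10) = mex{0,0} = 1
G(11) = mex{2,1} = 0
G(12) = mex{1,1} = 0
G(13) = mex{1,1} = 0
G(14) = mex{0,0} = 1
G(15) = mex{0,0} = 1
G(16) = mex{0,2} = 1
G(17) = mex{1,1} = 0
G(18) = mex{1,1} = 0
G(19) = mex{1,0} = 2
G(20) = mex{0,0} = 1
G(21) = mex{0,0} = 1
G(22) = mex{2,1} = 0
G(23) = mex{1,1} = 0
G(24) = mex{1,1} = 0
G(25) = mex{0,0} = 1
G(26) = mex{0,0} = 1
Pile A: G(26) = 1.
Pile B: G(8) = 2.
Combined Grundy value = 1 ⊕ 2 = 3.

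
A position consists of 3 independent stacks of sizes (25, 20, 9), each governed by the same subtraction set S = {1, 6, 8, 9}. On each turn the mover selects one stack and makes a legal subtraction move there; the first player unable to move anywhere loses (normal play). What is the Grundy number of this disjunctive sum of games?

2

All stacks use S = {1, 6, 8, 9}:
n :  0  1  2  3  4  5  6  7  8  9 10 11 12 13 14 15 16 17 18 19 20 21 22 23 24 25
G :  0  1  0  1  0  1  2  0  1  2  3  2  3  2  0  1  2  0  1  0  1  0  1  2  0  1
Stack A: G(25) = 1.
Stack B: G(20) = 1.
Stack C: G(9) = 2.
Combined Grundy value = 1 ⊕ 1 ⊕ 2 = 2.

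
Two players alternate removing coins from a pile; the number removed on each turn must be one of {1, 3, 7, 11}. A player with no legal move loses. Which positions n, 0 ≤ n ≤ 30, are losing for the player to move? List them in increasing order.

0, 2, 4, 6, 8, 10, 12, 14, 16, 18, 20, 22, 24, 26, 28, 30

G(0) = 0
G(1) = mex{0} = 1
G(2) = mex{1} = 0
G(3) = mex{0,0} = 1
G(4) = mex{1,1} = 0
G(5) = mex{0,0} = 1
G(6) = mex{1,1} = 0
G(7) = mex{0,0,0} = 1
G(8) = mex{1,1,1} = 0
G(9) = mex{0,0,0} = 1
G(10) = mex{1,1,1} = 0
G(11) = mex{0,0,0,0} = 1
G(12) = mex{1,1,1,1} = 0
G(13) = mex{0,0,0,0} = 1
G(14) = mex{1,1,1,1} = 0
G(15) = mex{0,0,0,0} = 1
G(16) = mex{1,1,1,1} = 0
G(17) = mex{0,0,0,0} = 1
G(18) = mex{1,1,1,1} = 0
G(19) = mex{0,0,0,0} = 1
G(20) = mex{1,1,1,1} = 0
G(21) = mex{0,0,0,0} = 1
G(22) = mex{1,1,1,1} = 0
G(23) = mex{0,0,0,0} = 1
G(24) = mex{1,1,1,1} = 0
G(25) = mex{0,0,0,0} = 1
G(26) = mex{1,1,1,1} = 0
G(27) = mex{0,0,0,0} = 1
G(28) = mex{1,1,1,1} = 0
G(29) = mex{0,0,0,0} = 1
G(30) = mex{1,1,1,1} = 0
P-positions are exactly the n with G(n) = 0.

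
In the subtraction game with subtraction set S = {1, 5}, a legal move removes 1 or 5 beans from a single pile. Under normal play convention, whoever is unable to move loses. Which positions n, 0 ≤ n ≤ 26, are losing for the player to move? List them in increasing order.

0, 2, 4, 6, 8, 10, 12, 14, 16, 18, 20, 22, 24, 26

n :  0  1  2  3  4  5  6  7  8  9 10 11 12 13 14 15 16 17 18 19 20 21 22 23 24 25 26
G :  0  1  0  1  0  1  0  1  0  1  0  1  0  1  0  1  0  1  0  1  0  1  0  1  0  1  0
P-positions are exactly the n with G(n) = 0.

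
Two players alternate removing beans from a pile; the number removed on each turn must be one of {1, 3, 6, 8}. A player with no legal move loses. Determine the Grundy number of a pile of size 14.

1

n :  0  1  2  3  4  5  6  7  8  9 10 11 12 13 14
G :  0  1  0  1  0  1  2  3  2  0  1  0  1  0  1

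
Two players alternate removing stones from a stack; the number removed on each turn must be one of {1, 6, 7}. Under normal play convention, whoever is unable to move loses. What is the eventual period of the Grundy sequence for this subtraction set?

12

n :  0  1  2  3  4  5  6  7  8  9 10 11 12 13 14 15 16 17 18 19 20 21 22 23 24 25
G :  0  1  0  1  0  1  2  3  2  3  2  3  0  1  0  1  0  1  2  3  2  3  2  3  0  1
G(n+12) = G(n) holds for n = 0,…,6 (a full window of length max(S) = 7), so the sequence is purely periodic with period 12.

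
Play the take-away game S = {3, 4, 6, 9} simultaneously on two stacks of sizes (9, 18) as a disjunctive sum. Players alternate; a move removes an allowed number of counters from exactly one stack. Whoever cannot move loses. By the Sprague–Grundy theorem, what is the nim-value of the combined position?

1

All stacks use S = {3, 4, 6, 9}:
n :  0  1  2  3  4  5  6  7  8  9 10 11 12 13 14 15 16 17 18
G :  0  0  0  1  1  1  2  2  2  3  3  3  0  0  0  1  1  1  2
Stack A: G(9) = 3.
Stack B: G(18) = 2.
Combined Grundy value = 3 ⊕ 2 = 1.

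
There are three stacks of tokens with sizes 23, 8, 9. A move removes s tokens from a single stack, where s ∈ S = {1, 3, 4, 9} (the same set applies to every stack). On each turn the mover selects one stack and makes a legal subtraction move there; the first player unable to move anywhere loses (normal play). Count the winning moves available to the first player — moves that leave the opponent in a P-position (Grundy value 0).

All stacks use S = {1, 3, 4, 9}:
n :  0  1  2  3  4  5  6  7  8  9 10 11 12 13 14 15 16 17 18 19 20 21 22 23
G :  0  1  0  1  2  3  2  0  1  4  3  2  0  1  0  1  2  3  2  0  1  4  3  2
Stack A: G(23) = 2.
Stack B: G(8) = 1.
Stack C: G(9) = 4.
Combined Grundy value = 2 ⊕ 1 ⊕ 4 = 7.
A winning move leaves total XOR = 0, i.e. changes one component's Grundy value g to g ⊕ X where X is the current total.
Stack A: need g' = 2⊕7 = 5. Options: 23−1→G=3, 23−3→G=1, 23−4→G=0, 23−9→G=0. Hits: 0.
Stack B: need g' = 1⊕7 = 6. Options: 8−1→G=0, 8−3→G=3, 8−4→G=2. Hits: 0.
Stack C: need g' = 4⊕7 = 3. Options: 9−1→G=1, 9−3→G=2, 9−4→G=3, 9−9→G=0. Hits: 1.

1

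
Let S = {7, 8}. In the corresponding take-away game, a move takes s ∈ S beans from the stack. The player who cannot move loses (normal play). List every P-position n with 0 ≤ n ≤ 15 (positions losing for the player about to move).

G(0) = 0
G(1) = mex{} = 0
G(2) = mex{} = 0
G(3) = mex{} = 0
G(4) = mex{} = 0
G(5) = mex{} = 0
G(6) = mex{} = 0
G(7) = mex{0} = 1
G(8) = mex{0,0} = 1
G(9) = mex{0,0} = 1
G(10) = mex{0,0} = 1
G(11) = mex{0,0} = 1
G(12) = mex{0,0} = 1
G(13) = mex{0,0} = 1
G(14) = mex{1,0} = 2
G(15) = mex{1,1} = 0
P-positions are exactly the n with G(n) = 0.

0, 1, 2, 3, 4, 5, 6, 15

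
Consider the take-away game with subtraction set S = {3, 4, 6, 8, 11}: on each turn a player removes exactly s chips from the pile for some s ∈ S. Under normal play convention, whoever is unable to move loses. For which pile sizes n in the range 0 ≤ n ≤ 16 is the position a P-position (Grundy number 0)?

0, 1, 2, 14, 15, 16

G(0) = 0
G(1) = mex{} = 0
G(2) = mex{} = 0
G(3) = mex{0} = 1
G(4) = mex{0,0} = 1
G(5) = mex{0,0} = 1
G(6) = mex{1,0,0} = 2
G(7) = mex{1,1,0} = 2
G(8) = mex{1,1,0,0} = 2
G(9) = mex{2,1,1,0} = 3
G(10) = mex{2,2,1,0} = 3
G(11) = mex{2,2,1,1,0} = 3
G(12) = mex{3,2,2,1,0} = 4
G(13) = mex{3,3,2,1,0} = 4
G(14) = mex{3,3,2,2,1} = 0
G(15) = mex{4,3,3,2,1} = 0
G(16) = mex{4,4,3,2,1} = 0
P-positions are exactly the n with G(n) = 0.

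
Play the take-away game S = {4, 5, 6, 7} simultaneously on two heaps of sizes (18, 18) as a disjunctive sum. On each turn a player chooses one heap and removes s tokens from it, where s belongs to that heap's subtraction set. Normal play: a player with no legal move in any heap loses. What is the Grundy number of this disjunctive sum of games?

0

All heaps use S = {4, 5, 6, 7}:
n :  0  1  2  3  4  5  6  7  8  9 10 11 12 13 14 15 16 17 18
G :  0  0  0  0  1  1  1  1  2  2  2  0  0  0  0  1  1  1  1
Heap A: G(18) = 1.
Heap B: G(18) = 1.
Combined Grundy value = 1 ⊕ 1 = 0.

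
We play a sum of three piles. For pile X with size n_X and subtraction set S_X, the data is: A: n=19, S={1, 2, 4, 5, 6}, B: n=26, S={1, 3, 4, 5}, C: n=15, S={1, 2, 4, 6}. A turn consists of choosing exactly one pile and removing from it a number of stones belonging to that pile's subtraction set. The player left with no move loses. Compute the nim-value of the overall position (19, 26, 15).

7

Pile A, S = {1, 2, 4, 5, 6}:
G(0) = 0
G(1) = mex{0} = 1
G(2) = mex{1,0} = 2
G(3) = mex{2,1} = 0
G(4) = mex{0,2,0} = 1
G(5) = mex{1,0,1,0} = 2
G(6) = mex{2,1,2,1,0} = 3
G(7) = mex{3,2,0,2,1} = 4
G(8) = mex{4,3,1,0,2} = 5
G(9) = mex{5,4,2,1,0} = 3
G(10) = mex{3,5,3,2,1} = 0
G(11) = mex{0,3,4,3,2} = 1
G(12) = mex{1,0,5,4,3} = 2
G(13) = mex{2,1,3,5,4} = 0
G(14) = mex{0,2,0,3,5} = 1
G(15) = mex{1,0,1,0,3} = 2
G(16) = mex{2,1,2,1,0} = 3
G(17) = mex{3,2,0,2,1} = 4
G(18) = mex{4,3,1,0,2} = 5
G(19) = mex{5,4,2,1,0} = 3
G_A(19) = 3.
Pile B, S = {1, 3, 4, 5}:
G(0) = 0
G(1) = mex{0} = 1
G(2) = mex{1} = 0
G(3) = mex{0,0} = 1
G(4) = mex{1,1,0} = 2
G(5) = mex{2,0,1,0} = 3
G(6) = mex{3,1,0,1} = 2
G(7) = mex{2,2,1,0} = 3
G(8) = mex{3,3,2,1} = 0
G(9) = mex{0,2,3,2} = 1
G(10) = mex{1,3,2,3} = 0
G(11) = mex{0,0,3,2} = 1
G(12) = mex{1,1,0,3} = 2
G(13) = mex{2,0,1,0} = 3
G(14) = mex{3,1,0,1} = 2
G(15) = mex{2,2,1,0} = 3
G(16) = mex{3,3,2,1} = 0
G(17) = mex{0,2,3,2} = 1
G(18) = mex{1,3,2,3} = 0
G(19) = mex{0,0,3,2} = 1
G(20) = mex{1,1,0,3} = 2
G(21) = mex{2,0,1,0} = 3
G(22) = mex{3,1,0,1} = 2
G(23) = mex{2,2,1,0} = 3
G(24) = mex{3,3,2,1} = 0
G(25) = mex{0,2,3,2} = 1
G(26) = mex{1,3,2,3} = 0
G_B(26) = 0.
Pile C, S = {1, 2, 4, 6}:
n :  0  1  2  3  4  5  6  7  8  9 10 11 12 13 14 15
G :  0  1  2  0  1  2  3  4  0  1  2  0  1  2  3  4
G_C(15) = 4.
Combined Grundy value = 3 ⊕ 0 ⊕ 4 = 7.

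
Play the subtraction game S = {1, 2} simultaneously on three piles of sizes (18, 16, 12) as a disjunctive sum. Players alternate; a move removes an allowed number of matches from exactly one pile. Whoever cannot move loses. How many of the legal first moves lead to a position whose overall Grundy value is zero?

All piles use S = {1, 2}:
G(0) = 0
G(1) = mex{0} = 1
G(2) = mex{1,0} = 2
G(3) = mex{2,1} = 0
G(4) = mex{0,2} = 1
G(5) = mex{1,0} = 2
G(6) = mex{2,1} = 0
G(7) = mex{0,2} = 1
G(8) = mex{1,0} = 2
G(9) = mex{2,1} = 0
G(10) = mex{0,2} = 1
G(11) = mex{1,0} = 2
G(12) = mex{2,1} = 0
G(13) = mex{0,2} = 1
G(14) = mex{1,0} = 2
G(15) = mex{2,1} = 0
G(16) = mex{0,2} = 1
G(17) = mex{1,0} = 2
G(18) = mex{2,1} = 0
Pile A: G(18) = 0.
Pile B: G(16) = 1.
Pile C: G(12) = 0.
Combined Grundy value = 0 ⊕ 1 ⊕ 0 = 1.
A winning move leaves total XOR = 0, i.e. changes one component's Grundy value g to g ⊕ X where X is the current total.
Pile A: need g' = 0⊕1 = 1. Options: 18−1→G=2, 18−2→G=1. Hits: 1.
Pile B: need g' = 1⊕1 = 0. Options: 16−1→G=0, 16−2→G=2. Hits: 1.
Pile C: need g' = 0⊕1 = 1. Options: 12−1→G=2, 12−2→G=1. Hits: 1.

3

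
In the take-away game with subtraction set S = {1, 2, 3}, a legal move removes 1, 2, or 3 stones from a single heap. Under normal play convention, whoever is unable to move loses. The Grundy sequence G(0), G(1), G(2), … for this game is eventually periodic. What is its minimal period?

4

n :  0  1  2  3  4  5  6  7  8  9 10 11 12 13 14
G :  0  1  2  3  0  1  2  3  0  1  2  3  0  1  2
G(n+4) = G(n) holds for n = 0,…,2 (a full window of length max(S) = 3), so the sequence is purely periodic with period 4.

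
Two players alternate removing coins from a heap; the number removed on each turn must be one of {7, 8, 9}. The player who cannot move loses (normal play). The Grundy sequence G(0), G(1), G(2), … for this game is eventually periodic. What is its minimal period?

n :  0  1  2  3  4  5  6  7  8  9 10 11 12 13 14 15 16 17 18 19 20 21 22 23 24 25 26 27 28 29 30 31 32 33
G :  0  0  0  0  0  0  0  1  1  1  1  1  1  1  2  2  0  0  0  0  0  0  0  1  1  1  1  1  1  1  2  2  0  0
G(n+16) = G(n) holds for n = 0,…,8 (a full window of length max(S) = 9), so the sequence is purely periodic with period 16.

16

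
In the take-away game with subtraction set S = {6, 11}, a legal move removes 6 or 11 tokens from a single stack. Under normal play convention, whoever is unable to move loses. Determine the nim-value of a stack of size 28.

1

G(0) = 0
G(1) = mex{} = 0
G(2) = mex{} = 0
G(3) = mex{} = 0
G(4) = mex{} = 0
G(5) = mex{} = 0
G(6) = mex{0} = 1
G(7) = mex{0} = 1
G(8) = mex{0} = 1
G(9) = mex{0} = 1
G(10) = mex{0} = 1
G(11) = mex{0,0} = 1
G(12) = mex{1,0} = 2
G(13) = mex{1,0} = 2
G(14) = mex{1,0} = 2
G(15) = mex{1,0} = 2
G(16) = mex{1,0} = 2
G(17) = mex{1,1} = 0
G(18) = mex{2,1} = 0
G(19) = mex{2,1} = 0
G(20) = mex{2,1} = 0
G(21) = mex{2,1} = 0
G(22) = mex{2,1} = 0
G(23) = mex{0,2} = 1
G(24) = mex{0,2} = 1
G(25) = mex{0,2} = 1
G(26) = mex{0,2} = 1
G(27) = mex{0,2} = 1
G(28) = mex{0,0} = 1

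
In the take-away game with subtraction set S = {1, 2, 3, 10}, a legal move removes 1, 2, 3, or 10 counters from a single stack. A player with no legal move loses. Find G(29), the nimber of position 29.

1

G(0) = 0
G(1) = mex{0} = 1
G(2) = mex{1,0} = 2
G(3) = mex{2,1,0} = 3
G(4) = mex{3,2,1} = 0
G(5) = mex{0,3,2} = 1
G(6) = mex{1,0,3} = 2
G(7) = mex{2,1,0} = 3
G(8) = mex{3,2,1} = 0
G(9) = mex{0,3,2} = 1
G(10) = mex{1,0,3,0} = 2
G(11) = mex{2,1,0,1} = 3
G(12) = mex{3,2,1,2} = 0
G(13) = mex{0,3,2,3} = 1
G(14) = mex{1,0,3,0} = 2
G(15) = mex{2,1,0,1} = 3
G(16) = mex{3,2,1,2} = 0
G(17) = mex{0,3,2,3} = 1
G(18) = mex{1,0,3,0} = 2
G(19) = mex{2,1,0,1} = 3
G(20) = mex{3,2,1,2} = 0
G(21) = mex{0,3,2,3} = 1
G(22) = mex{1,0,3,0} = 2
G(23) = mex{2,1,0,1} = 3
G(24) = mex{3,2,1,2} = 0
G(25) = mex{0,3,2,3} = 1
G(26) = mex{1,0,3,0} = 2
G(27) = mex{2,1,0,1} = 3
G(28) = mex{3,2,1,2} = 0
G(29) = mex{0,3,2,3} = 1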